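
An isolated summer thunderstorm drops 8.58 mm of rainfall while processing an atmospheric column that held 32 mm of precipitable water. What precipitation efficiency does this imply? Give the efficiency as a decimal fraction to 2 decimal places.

ε = rainfall / PW = 8.58 / 32 = 0.27.

ε ≈ 0.27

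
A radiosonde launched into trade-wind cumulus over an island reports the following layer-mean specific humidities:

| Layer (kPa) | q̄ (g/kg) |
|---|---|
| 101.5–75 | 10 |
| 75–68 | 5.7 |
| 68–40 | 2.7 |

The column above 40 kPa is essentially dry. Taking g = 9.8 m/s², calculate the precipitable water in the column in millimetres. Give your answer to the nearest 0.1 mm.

PW ≈ 38.8 mm

Precipitable water is the column-integrated vapour mass per unit area: PW = (1/g) Σ q̄ Δp, with q in kg/kg and Δp in Pa (1 kg/m² of water = 1 mm).
Layer 101.5–75 kPa: Δp = 265 hPa = 26500 Pa, q̄ = 0.01 kg/kg → 0.01 × 26500 / 9.8 = 27.04 mm
Layer 75–68 kPa: Δp = 70 hPa = 7000 Pa, q̄ = 0.0057 kg/kg → 0.0057 × 7000 / 9.8 = 4.07 mm
Layer 68–40 kPa: Δp = 280 hPa = 28000 Pa, q̄ = 0.0027 kg/kg → 0.0027 × 28000 / 9.8 = 7.71 mm
PW = 27.04 + 4.07 + 7.71 = 38.82 ≈ 38.8 mm.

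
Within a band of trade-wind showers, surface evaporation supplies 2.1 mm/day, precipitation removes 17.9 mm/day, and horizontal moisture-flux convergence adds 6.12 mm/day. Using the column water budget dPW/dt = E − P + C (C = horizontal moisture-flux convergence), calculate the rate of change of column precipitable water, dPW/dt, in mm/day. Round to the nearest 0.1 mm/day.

dPW/dt ≈ -9.7 mm/day

dPW/dt = E − P + C = 2.1 − 17.9 + (6.12) = -9.7 mm/day.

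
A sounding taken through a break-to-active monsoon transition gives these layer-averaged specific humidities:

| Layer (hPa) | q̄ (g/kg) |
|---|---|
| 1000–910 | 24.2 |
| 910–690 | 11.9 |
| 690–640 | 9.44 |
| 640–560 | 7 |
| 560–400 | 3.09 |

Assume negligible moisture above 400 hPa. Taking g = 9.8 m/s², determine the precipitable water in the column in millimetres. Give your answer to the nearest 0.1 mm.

Precipitable water is the column-integrated vapour mass per unit area: PW = (1/g) Σ q̄ Δp, with q in kg/kg and Δp in Pa (1 kg/m² of water = 1 mm).
Layer 1000–910 hPa: Δp = 90 hPa = 9000 Pa, q̄ = 0.0242 kg/kg → 0.0242 × 9000 / 9.8 = 22.22 mm
Layer 910–690 hPa: Δp = 220 hPa = 22000 Pa, q̄ = 0.0119 kg/kg → 0.0119 × 22000 / 9.8 = 26.71 mm
Layer 690–640 hPa: Δp = 50 hPa = 5000 Pa, q̄ = 0.00944 kg/kg → 0.00944 × 5000 / 9.8 = 4.82 mm
Layer 640–560 hPa: Δp = 80 hPa = 8000 Pa, q̄ = 0.007 kg/kg → 0.007 × 8000 / 9.8 = 5.71 mm
Layer 560–400 hPa: Δp = 160 hPa = 16000 Pa, q̄ = 0.00309 kg/kg → 0.00309 × 16000 / 9.8 = 5.04 mm
PW = 22.22 + 26.71 + 4.82 + 5.71 + 5.04 = 64.50 ≈ 64.5 mm.

PW ≈ 64.5 mm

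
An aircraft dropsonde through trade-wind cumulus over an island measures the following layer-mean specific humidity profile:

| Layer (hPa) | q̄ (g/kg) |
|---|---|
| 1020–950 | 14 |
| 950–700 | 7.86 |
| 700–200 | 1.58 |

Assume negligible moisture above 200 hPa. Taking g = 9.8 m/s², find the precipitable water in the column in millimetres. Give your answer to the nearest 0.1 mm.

PW ≈ 38.1 mm

Precipitable water is the column-integrated vapour mass per unit area: PW = (1/g) Σ q̄ Δp, with q in kg/kg and Δp in Pa (1 kg/m² of water = 1 mm).
Layer 1020–950 hPa: Δp = 70 hPa = 7000 Pa, q̄ = 0.014 kg/kg → 0.014 × 7000 / 9.8 = 10.00 mm
Layer 950–700 hPa: Δp = 250 hPa = 25000 Pa, q̄ = 0.00786 kg/kg → 0.00786 × 25000 / 9.8 = 20.05 mm
Layer 700–200 hPa: Δp = 500 hPa = 50000 Pa, q̄ = 0.00158 kg/kg → 0.00158 × 50000 / 9.8 = 8.06 mm
PW = 10.00 + 20.05 + 8.06 = 38.11 ≈ 38.1 mm.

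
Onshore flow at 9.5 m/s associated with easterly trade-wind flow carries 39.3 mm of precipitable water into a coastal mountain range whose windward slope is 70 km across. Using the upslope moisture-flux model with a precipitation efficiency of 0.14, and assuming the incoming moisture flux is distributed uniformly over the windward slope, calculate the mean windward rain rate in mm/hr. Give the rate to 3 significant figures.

Incoming column moisture flux per unit ridge length: F = V × PW = 9.5 × 39.3 = 373.35 mm·m/s.
Spread over the 70 km slope with efficiency ε = 0.14: R = ε·F/W = 0.14 × 373.35 / 70000 m = 7.467e-04 mm/s.
R = 7.467e-04 × 3600 = 2.69 mm/hr.

R ≈ 2.69 mm/hr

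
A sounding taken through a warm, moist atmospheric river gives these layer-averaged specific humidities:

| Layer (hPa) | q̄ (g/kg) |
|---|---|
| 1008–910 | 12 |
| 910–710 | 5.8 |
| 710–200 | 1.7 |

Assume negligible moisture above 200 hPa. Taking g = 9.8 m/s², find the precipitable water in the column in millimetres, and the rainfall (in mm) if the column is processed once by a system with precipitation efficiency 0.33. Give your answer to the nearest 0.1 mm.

Precipitable water is the column-integrated vapour mass per unit area: PW = (1/g) Σ q̄ Δp, with q in kg/kg and Δp in Pa (1 kg/m² of water = 1 mm).
Layer 1008–910 hPa: Δp = 98 hPa = 9800 Pa, q̄ = 0.012 kg/kg → 0.012 × 9800 / 9.8 = 12.00 mm
Layer 910–710 hPa: Δp = 200 hPa = 20000 Pa, q̄ = 0.0058 kg/kg → 0.0058 × 20000 / 9.8 = 11.84 mm
Layer 710–200 hPa: Δp = 510 hPa = 51000 Pa, q̄ = 0.0017 kg/kg → 0.0017 × 51000 / 9.8 = 8.85 mm
PW = 12.00 + 11.84 + 8.85 = 32.69 ≈ 32.7 mm.
Rainfall = ε × PW = 0.33 × 32.7 = 10.8 mm.

PW ≈ 32.7 mm; rainfall ≈ 10.8 mm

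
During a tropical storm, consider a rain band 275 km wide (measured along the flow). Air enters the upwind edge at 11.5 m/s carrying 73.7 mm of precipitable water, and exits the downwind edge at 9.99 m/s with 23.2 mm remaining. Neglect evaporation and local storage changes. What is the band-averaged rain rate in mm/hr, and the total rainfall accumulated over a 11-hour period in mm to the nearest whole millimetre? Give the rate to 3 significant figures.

R ≈ 8.06 mm/hr; total ≈ 89 mm

Column moisture flux per unit crosswind length is F = V × PW.
Inflow: F_in = 11.5 × 73.7 = 847.55 mm·m/s
Outflow: F_out = 9.99 × 23.2 = 231.768 mm·m/s
Steady-state rate R = (F_in − F_out)/L = (847.55 − 231.768) / 275000 m = 2.239e-03 mm/s.
R = 2.239e-03 × 3600 = 8.06 mm/hr.
Over 11 h: total = 8.06 × 11 = 88.66 ≈ 89 mm.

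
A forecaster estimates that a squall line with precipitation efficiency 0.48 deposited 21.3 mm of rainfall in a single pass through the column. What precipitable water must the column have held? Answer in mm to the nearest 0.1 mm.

PW ≈ 44.4 mm

PW = rainfall / ε = 21.3 / 0.48 = 44.4 mm.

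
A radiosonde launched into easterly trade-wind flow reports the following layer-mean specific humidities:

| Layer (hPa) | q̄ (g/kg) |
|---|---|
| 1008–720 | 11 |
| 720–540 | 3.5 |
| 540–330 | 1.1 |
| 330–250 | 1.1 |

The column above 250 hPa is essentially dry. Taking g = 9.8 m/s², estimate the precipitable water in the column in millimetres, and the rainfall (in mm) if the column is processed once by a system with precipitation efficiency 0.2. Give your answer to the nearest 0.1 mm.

Precipitable water is the column-integrated vapour mass per unit area: PW = (1/g) Σ q̄ Δp, with q in kg/kg and Δp in Pa (1 kg/m² of water = 1 mm).
Layer 1008–720 hPa: Δp = 288 hPa = 28800 Pa, q̄ = 0.011 kg/kg → 0.011 × 28800 / 9.8 = 32.33 mm
Layer 720–540 hPa: Δp = 180 hPa = 18000 Pa, q̄ = 0.0035 kg/kg → 0.0035 × 18000 / 9.8 = 6.43 mm
Layer 540–330 hPa: Δp = 210 hPa = 21000 Pa, q̄ = 0.0011 kg/kg → 0.0011 × 21000 / 9.8 = 2.36 mm
Layer 330–250 hPa: Δp = 80 hPa = 8000 Pa, q̄ = 0.0011 kg/kg → 0.0011 × 8000 / 9.8 = 0.90 mm
PW = 32.33 + 6.43 + 2.36 + 0.90 = 42.02 ≈ 42.0 mm.
Rainfall = ε × PW = 0.2 × 42.0 = 8.4 mm.

PW ≈ 42.0 mm; rainfall ≈ 8.4 mm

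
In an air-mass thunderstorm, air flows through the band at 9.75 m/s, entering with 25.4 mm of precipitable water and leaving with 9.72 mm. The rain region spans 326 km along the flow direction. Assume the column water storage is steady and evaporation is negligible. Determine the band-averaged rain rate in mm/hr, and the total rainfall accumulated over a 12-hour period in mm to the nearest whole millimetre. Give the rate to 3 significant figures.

R ≈ 1.69 mm/hr; total ≈ 20 mm

Column moisture flux per unit crosswind length is F = V × PW.
Inflow: F_in = 9.75 × 25.4 = 247.65 mm·m/s
Outflow: F_out = 9.75 × 9.72 = 94.77 mm·m/s
Steady-state rate R = (F_in − F_out)/L = (247.65 − 94.77) / 326000 m = 4.690e-04 mm/s.
R = 4.690e-04 × 3600 = 1.69 mm/hr.
Over 12 h: total = 1.69 × 12 = 20.28 ≈ 20 mm.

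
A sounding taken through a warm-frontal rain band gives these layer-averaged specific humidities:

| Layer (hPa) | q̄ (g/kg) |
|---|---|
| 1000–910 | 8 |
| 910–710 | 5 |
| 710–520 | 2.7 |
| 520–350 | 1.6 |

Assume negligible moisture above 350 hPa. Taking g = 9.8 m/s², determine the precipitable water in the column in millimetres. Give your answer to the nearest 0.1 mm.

PW ≈ 25.6 mm

Precipitable water is the column-integrated vapour mass per unit area: PW = (1/g) Σ q̄ Δp, with q in kg/kg and Δp in Pa (1 kg/m² of water = 1 mm).
Layer 1000–910 hPa: Δp = 90 hPa = 9000 Pa, q̄ = 0.008 kg/kg → 0.008 × 9000 / 9.8 = 7.35 mm
Layer 910–710 hPa: Δp = 200 hPa = 20000 Pa, q̄ = 0.005 kg/kg → 0.005 × 20000 / 9.8 = 10.20 mm
Layer 710–520 hPa: Δp = 190 hPa = 19000 Pa, q̄ = 0.0027 kg/kg → 0.0027 × 19000 / 9.8 = 5.23 mm
Layer 520–350 hPa: Δp = 170 hPa = 17000 Pa, q̄ = 0.0016 kg/kg → 0.0016 × 17000 / 9.8 = 2.78 mm
PW = 7.35 + 10.20 + 5.23 + 2.78 = 25.56 ≈ 25.6 mm.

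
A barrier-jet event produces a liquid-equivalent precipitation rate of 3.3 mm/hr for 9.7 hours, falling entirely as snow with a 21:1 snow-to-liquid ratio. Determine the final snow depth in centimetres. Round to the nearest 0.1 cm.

snow depth ≈ 67.2 cm

Liquid-equivalent depth = 3.3 × 9.7 = 32.01 mm.
Snow depth = 32.01 mm × 21 = 672.21 mm = 67.2 cm.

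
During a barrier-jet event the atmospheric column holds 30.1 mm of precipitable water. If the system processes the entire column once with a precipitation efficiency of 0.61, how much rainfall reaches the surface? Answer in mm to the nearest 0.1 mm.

rainfall ≈ 18.4 mm

Rainfall = ε × PW = 0.61 × 30.1 = 18.4 mm.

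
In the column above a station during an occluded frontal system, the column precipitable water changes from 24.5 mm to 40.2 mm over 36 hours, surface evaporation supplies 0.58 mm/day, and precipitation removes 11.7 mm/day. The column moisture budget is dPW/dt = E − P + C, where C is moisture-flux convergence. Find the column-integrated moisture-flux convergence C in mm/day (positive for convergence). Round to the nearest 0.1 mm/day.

dPW/dt = (40.2 − 24.5) mm / (36/24 day) = +10.467 mm/day.
C = dPW/dt − E + P = (+10.467) − 0.58 + 11.7 = 21.6 mm/day.

C ≈ 21.6 mm/day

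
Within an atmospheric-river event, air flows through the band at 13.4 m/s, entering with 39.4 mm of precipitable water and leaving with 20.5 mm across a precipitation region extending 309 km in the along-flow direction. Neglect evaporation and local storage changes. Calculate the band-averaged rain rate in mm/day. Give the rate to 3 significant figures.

R ≈ 70.8 mm/day

Column moisture flux per unit crosswind length is F = V × PW.
Inflow: F_in = 13.4 × 39.4 = 527.96 mm·m/s
Outflow: F_out = 13.4 × 20.5 = 274.7 mm·m/s
Steady-state rate R = (F_in − F_out)/L = (527.96 − 274.7) / 309000 m = 8.196e-04 mm/s.
R = 8.196e-04 × 3600 × 24 = 70.8 mm/day.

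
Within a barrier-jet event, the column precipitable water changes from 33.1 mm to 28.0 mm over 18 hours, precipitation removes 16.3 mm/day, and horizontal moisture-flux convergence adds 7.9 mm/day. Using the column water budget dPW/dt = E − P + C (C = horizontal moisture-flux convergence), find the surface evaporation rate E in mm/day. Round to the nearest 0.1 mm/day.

E ≈ 1.6 mm/day

dPW/dt = (28.0 − 33.1) mm / (18/24 day) = -6.800 mm/day.
E = dPW/dt + P − C = (-6.800) + 16.3 − (7.9) = 1.6 mm/day.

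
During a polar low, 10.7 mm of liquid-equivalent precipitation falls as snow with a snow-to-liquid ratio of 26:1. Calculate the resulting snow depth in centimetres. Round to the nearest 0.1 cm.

Snow depth = liquid × ratio = 10.7 mm × 26 = 278.2 mm = 27.8 cm.

snow depth ≈ 27.8 cm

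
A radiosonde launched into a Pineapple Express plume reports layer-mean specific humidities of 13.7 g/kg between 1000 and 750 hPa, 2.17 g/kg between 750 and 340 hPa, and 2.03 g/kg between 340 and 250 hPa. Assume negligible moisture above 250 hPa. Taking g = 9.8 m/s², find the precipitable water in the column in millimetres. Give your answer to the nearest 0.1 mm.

Precipitable water is the column-integrated vapour mass per unit area: PW = (1/g) Σ q̄ Δp, with q in kg/kg and Δp in Pa (1 kg/m² of water = 1 mm).
Layer 1000–750 hPa: Δp = 250 hPa = 25000 Pa, q̄ = 0.0137 kg/kg → 0.0137 × 25000 / 9.8 = 34.95 mm
Layer 750–340 hPa: Δp = 410 hPa = 41000 Pa, q̄ = 0.00217 kg/kg → 0.00217 × 41000 / 9.8 = 9.08 mm
Layer 340–250 hPa: Δp = 90 hPa = 9000 Pa, q̄ = 0.00203 kg/kg → 0.00203 × 9000 / 9.8 = 1.86 mm
PW = 34.95 + 9.08 + 1.86 = 45.89 ≈ 45.9 mm.

PW ≈ 45.9 mm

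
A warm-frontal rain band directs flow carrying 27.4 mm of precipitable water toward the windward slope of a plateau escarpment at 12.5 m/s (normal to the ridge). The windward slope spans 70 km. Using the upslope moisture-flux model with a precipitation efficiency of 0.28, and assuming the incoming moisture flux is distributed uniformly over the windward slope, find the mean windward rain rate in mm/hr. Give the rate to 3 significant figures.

R ≈ 4.93 mm/hr

Incoming column moisture flux per unit ridge length: F = V × PW = 12.5 × 27.4 = 342.5 mm·m/s.
Spread over the 70 km slope with efficiency ε = 0.28: R = ε·F/W = 0.28 × 342.5 / 70000 m = 1.370e-03 mm/s.
R = 1.370e-03 × 3600 = 4.93 mm/hr.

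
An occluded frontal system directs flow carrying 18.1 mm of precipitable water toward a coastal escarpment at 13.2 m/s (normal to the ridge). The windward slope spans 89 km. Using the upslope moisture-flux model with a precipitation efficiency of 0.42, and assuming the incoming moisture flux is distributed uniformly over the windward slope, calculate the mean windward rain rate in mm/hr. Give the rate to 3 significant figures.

R ≈ 4.06 mm/hr

Incoming column moisture flux per unit ridge length: F = V × PW = 13.2 × 18.1 = 238.92 mm·m/s.
Spread over the 89 km slope with efficiency ε = 0.42: R = ε·F/W = 0.42 × 238.92 / 89000 m = 1.127e-03 mm/s.
R = 1.127e-03 × 3600 = 4.06 mm/hr.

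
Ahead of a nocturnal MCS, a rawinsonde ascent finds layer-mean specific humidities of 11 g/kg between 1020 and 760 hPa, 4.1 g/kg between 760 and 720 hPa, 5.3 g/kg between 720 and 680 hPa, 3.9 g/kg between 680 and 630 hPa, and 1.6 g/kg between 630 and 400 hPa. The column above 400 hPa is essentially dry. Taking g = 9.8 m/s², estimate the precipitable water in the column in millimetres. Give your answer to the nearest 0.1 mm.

Precipitable water is the column-integrated vapour mass per unit area: PW = (1/g) Σ q̄ Δp, with q in kg/kg and Δp in Pa (1 kg/m² of water = 1 mm).
Layer 1020–760 hPa: Δp = 260 hPa = 26000 Pa, q̄ = 0.011 kg/kg → 0.011 × 26000 / 9.8 = 29.18 mm
Layer 760–720 hPa: Δp = 40 hPa = 4000 Pa, q̄ = 0.0041 kg/kg → 0.0041 × 4000 / 9.8 = 1.67 mm
Layer 720–680 hPa: Δp = 40 hPa = 4000 Pa, q̄ = 0.0053 kg/kg → 0.0053 × 4000 / 9.8 = 2.16 mm
Layer 680–630 hPa: Δp = 50 hPa = 5000 Pa, q̄ = 0.0039 kg/kg → 0.0039 × 5000 / 9.8 = 1.99 mm
Layer 630–400 hPa: Δp = 230 hPa = 23000 Pa, q̄ = 0.0016 kg/kg → 0.0016 × 23000 / 9.8 = 3.76 mm
PW = 29.18 + 1.67 + 2.16 + 1.99 + 3.76 = 38.76 ≈ 38.8 mm.

PW ≈ 38.8 mm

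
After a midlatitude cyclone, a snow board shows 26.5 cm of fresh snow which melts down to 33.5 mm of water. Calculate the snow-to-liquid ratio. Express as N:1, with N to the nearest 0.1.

Ratio = snow depth / SWE = 265 mm / 33.5 mm = 7.9, i.e. 7.9:1.

ratio ≈ 7.9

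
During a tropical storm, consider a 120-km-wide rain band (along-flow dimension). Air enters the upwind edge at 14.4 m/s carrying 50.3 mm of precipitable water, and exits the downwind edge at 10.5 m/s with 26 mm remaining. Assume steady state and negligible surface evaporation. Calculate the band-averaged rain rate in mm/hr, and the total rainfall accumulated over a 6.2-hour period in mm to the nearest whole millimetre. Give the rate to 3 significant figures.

Column moisture flux per unit crosswind length is F = V × PW.
Inflow: F_in = 14.4 × 50.3 = 724.32 mm·m/s
Outflow: F_out = 10.5 × 26 = 273 mm·m/s
Steady-state rate R = (F_in − F_out)/L = (724.32 − 273) / 120000 m = 3.761e-03 mm/s.
R = 3.761e-03 × 3600 = 13.5 mm/hr.
Over 6.2 h: total = 13.5 × 6.2 = 83.7 ≈ 84 mm.

R ≈ 13.5 mm/hr; total ≈ 84 mm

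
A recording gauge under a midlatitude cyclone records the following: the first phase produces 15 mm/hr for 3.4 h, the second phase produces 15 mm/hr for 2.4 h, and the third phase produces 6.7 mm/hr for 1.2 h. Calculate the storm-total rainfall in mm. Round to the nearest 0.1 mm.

Total = Σ Rᵢ Δtᵢ = 15 × 3.4 + 15 × 2.4 + 6.7 × 1.2
      = 51 + 36 + 8.04 = 95.0 mm.

total ≈ 95.0 mm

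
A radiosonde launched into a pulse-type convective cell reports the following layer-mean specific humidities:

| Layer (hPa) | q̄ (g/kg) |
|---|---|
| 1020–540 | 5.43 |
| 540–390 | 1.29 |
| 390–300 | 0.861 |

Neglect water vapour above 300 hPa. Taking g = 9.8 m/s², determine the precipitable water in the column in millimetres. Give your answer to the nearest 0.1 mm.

Precipitable water is the column-integrated vapour mass per unit area: PW = (1/g) Σ q̄ Δp, with q in kg/kg and Δp in Pa (1 kg/m² of water = 1 mm).
Layer 1020–540 hPa: Δp = 480 hPa = 48000 Pa, q̄ = 0.00543 kg/kg → 0.00543 × 48000 / 9.8 = 26.60 mm
Layer 540–390 hPa: Δp = 150 hPa = 15000 Pa, q̄ = 0.00129 kg/kg → 0.00129 × 15000 / 9.8 = 1.97 mm
Layer 390–300 hPa: Δp = 90 hPa = 9000 Pa, q̄ = 0.000861 kg/kg → 0.000861 × 9000 / 9.8 = 0.79 mm
PW = 26.60 + 1.97 + 0.79 = 29.36 ≈ 29.4 mm.

PW ≈ 29.4 mm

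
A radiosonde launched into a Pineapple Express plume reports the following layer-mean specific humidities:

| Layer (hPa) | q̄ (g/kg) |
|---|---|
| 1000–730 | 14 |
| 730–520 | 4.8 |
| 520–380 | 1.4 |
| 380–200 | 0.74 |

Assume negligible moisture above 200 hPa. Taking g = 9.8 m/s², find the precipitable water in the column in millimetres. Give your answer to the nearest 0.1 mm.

PW ≈ 52.2 mm

Precipitable water is the column-integrated vapour mass per unit area: PW = (1/g) Σ q̄ Δp, with q in kg/kg and Δp in Pa (1 kg/m² of water = 1 mm).
Layer 1000–730 hPa: Δp = 270 hPa = 27000 Pa, q̄ = 0.014 kg/kg → 0.014 × 27000 / 9.8 = 38.57 mm
Layer 730–520 hPa: Δp = 210 hPa = 21000 Pa, q̄ = 0.0048 kg/kg → 0.0048 × 21000 / 9.8 = 10.29 mm
Layer 520–380 hPa: Δp = 140 hPa = 14000 Pa, q̄ = 0.0014 kg/kg → 0.0014 × 14000 / 9.8 = 2.00 mm
Layer 380–200 hPa: Δp = 180 hPa = 18000 Pa, q̄ = 0.00074 kg/kg → 0.00074 × 18000 / 9.8 = 1.36 mm
PW = 38.57 + 10.29 + 2.00 + 1.36 = 52.22 ≈ 52.2 mm.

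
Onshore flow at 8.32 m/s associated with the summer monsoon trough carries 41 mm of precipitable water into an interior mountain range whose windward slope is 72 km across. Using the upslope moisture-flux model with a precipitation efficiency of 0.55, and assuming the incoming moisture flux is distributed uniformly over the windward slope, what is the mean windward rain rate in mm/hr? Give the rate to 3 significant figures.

R ≈ 9.38 mm/hr

Incoming column moisture flux per unit ridge length: F = V × PW = 8.32 × 41 = 341.12 mm·m/s.
Spread over the 72 km slope with efficiency ε = 0.55: R = ε·F/W = 0.55 × 341.12 / 72000 m = 2.606e-03 mm/s.
R = 2.606e-03 × 3600 = 9.38 mm/hr.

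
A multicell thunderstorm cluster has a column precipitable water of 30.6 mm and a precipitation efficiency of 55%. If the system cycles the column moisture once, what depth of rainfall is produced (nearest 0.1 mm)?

Rainfall = ε × PW = 0.55 × 30.6 = 16.8 mm.

rainfall ≈ 16.8 mm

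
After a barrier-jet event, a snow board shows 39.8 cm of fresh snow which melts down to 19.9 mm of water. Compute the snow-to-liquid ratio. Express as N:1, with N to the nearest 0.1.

ratio ≈ 20.0

Ratio = snow depth / SWE = 398 mm / 19.9 mm = 20.0, i.e. 20.0:1.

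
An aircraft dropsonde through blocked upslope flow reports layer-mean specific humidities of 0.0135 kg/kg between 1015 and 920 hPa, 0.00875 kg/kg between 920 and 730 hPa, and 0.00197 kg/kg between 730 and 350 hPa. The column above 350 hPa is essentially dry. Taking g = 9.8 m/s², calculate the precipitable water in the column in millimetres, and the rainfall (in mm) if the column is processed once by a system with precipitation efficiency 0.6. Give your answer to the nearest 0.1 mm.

PW ≈ 37.7 mm; rainfall ≈ 22.6 mm

Precipitable water is the column-integrated vapour mass per unit area: PW = (1/g) Σ q̄ Δp, with q in kg/kg and Δp in Pa (1 kg/m² of water = 1 mm).
Layer 1015–920 hPa: Δp = 95 hPa = 9500 Pa, q̄ = 0.0135 kg/kg → 0.0135 × 9500 / 9.8 = 13.09 mm
Layer 920–730 hPa: Δp = 190 hPa = 19000 Pa, q̄ = 0.00875 kg/kg → 0.00875 × 19000 / 9.8 = 16.96 mm
Layer 730–350 hPa: Δp = 380 hPa = 38000 Pa, q̄ = 0.00197 kg/kg → 0.00197 × 38000 / 9.8 = 7.64 mm
PW = 13.09 + 16.96 + 7.64 = 37.69 ≈ 37.7 mm.
Rainfall = ε × PW = 0.6 × 37.7 = 22.6 mm.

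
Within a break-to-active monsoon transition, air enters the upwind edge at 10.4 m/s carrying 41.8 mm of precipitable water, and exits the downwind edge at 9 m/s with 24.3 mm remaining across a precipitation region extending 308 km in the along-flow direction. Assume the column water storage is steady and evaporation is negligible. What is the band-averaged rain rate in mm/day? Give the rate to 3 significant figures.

Column moisture flux per unit crosswind length is F = V × PW.
Inflow: F_in = 10.4 × 41.8 = 434.72 mm·m/s
Outflow: F_out = 9 × 24.3 = 218.7 mm·m/s
Steady-state rate R = (F_in − F_out)/L = (434.72 − 218.7) / 308000 m = 7.014e-04 mm/s.
R = 7.014e-04 × 3600 × 24 = 60.6 mm/day.

R ≈ 60.6 mm/day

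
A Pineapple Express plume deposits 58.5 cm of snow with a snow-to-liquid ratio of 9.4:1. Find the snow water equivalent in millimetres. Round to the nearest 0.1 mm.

SWE = snow depth / ratio = 58.5 cm / 9.4 = 6.223 cm = 62.2 mm.

SWE ≈ 62.2 mm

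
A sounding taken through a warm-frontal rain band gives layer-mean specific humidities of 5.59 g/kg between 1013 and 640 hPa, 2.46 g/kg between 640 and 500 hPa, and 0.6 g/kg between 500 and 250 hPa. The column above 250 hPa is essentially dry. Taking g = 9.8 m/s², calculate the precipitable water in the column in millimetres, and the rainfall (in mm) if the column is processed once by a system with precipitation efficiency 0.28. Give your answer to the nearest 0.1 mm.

PW ≈ 26.3 mm; rainfall ≈ 7.4 mm

Precipitable water is the column-integrated vapour mass per unit area: PW = (1/g) Σ q̄ Δp, with q in kg/kg and Δp in Pa (1 kg/m² of water = 1 mm).
Layer 1013–640 hPa: Δp = 373 hPa = 37300 Pa, q̄ = 0.00559 kg/kg → 0.00559 × 37300 / 9.8 = 21.28 mm
Layer 640–500 hPa: Δp = 140 hPa = 14000 Pa, q̄ = 0.00246 kg/kg → 0.00246 × 14000 / 9.8 = 3.51 mm
Layer 500–250 hPa: Δp = 250 hPa = 25000 Pa, q̄ = 0.0006 kg/kg → 0.0006 × 25000 / 9.8 = 1.53 mm
PW = 21.28 + 3.51 + 1.53 = 26.32 ≈ 26.3 mm.
Rainfall = ε × PW = 0.28 × 26.3 = 7.4 mm.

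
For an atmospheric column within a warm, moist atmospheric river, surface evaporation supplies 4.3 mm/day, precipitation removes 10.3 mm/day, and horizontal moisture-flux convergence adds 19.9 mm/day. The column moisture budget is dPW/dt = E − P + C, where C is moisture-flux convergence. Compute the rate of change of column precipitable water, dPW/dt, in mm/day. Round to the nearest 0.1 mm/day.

dPW/dt = E − P + C = 4.3 − 10.3 + (19.9) = 13.9 mm/day.

dPW/dt ≈ 13.9 mm/day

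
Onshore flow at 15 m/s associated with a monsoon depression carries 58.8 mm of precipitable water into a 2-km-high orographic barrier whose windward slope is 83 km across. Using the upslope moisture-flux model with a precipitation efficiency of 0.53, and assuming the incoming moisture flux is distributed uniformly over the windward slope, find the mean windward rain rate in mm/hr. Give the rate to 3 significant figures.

R ≈ 20.3 mm/hr

Incoming column moisture flux per unit ridge length: F = V × PW = 15 × 58.8 = 882 mm·m/s.
Spread over the 83 km slope with efficiency ε = 0.53: R = ε·F/W = 0.53 × 882 / 83000 m = 5.632e-03 mm/s.
R = 5.632e-03 × 3600 = 20.3 mm/hr.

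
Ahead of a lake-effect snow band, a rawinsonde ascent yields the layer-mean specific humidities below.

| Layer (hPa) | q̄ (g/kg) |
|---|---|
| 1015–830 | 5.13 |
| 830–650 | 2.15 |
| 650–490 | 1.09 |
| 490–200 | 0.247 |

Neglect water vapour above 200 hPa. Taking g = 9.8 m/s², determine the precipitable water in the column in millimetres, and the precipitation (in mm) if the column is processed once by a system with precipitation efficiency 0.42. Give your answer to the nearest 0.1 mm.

Precipitable water is the column-integrated vapour mass per unit area: PW = (1/g) Σ q̄ Δp, with q in kg/kg and Δp in Pa (1 kg/m² of water = 1 mm).
Layer 1015–830 hPa: Δp = 185 hPa = 18500 Pa, q̄ = 0.00513 kg/kg → 0.00513 × 18500 / 9.8 = 9.68 mm
Layer 830–650 hPa: Δp = 180 hPa = 18000 Pa, q̄ = 0.00215 kg/kg → 0.00215 × 18000 / 9.8 = 3.95 mm
Layer 650–490 hPa: Δp = 160 hPa = 16000 Pa, q̄ = 0.00109 kg/kg → 0.00109 × 16000 / 9.8 = 1.78 mm
Layer 490–200 hPa: Δp = 290 hPa = 29000 Pa, q̄ = 0.000247 kg/kg → 0.000247 × 29000 / 9.8 = 0.73 mm
PW = 9.68 + 3.95 + 1.78 + 0.73 = 16.14 ≈ 16.1 mm.
Precipitation = ε × PW = 0.42 × 16.1 = 6.8 mm.

PW ≈ 16.1 mm; precipitation ≈ 6.8 mm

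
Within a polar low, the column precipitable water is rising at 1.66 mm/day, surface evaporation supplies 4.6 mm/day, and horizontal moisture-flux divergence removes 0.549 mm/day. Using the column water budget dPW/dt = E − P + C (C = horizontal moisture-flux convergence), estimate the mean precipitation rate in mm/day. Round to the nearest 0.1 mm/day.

P ≈ 2.4 mm/day

dPW/dt = +1.66 mm/day.
P = E + C − dPW/dt = 4.6 + (-0.549) − (+1.66) = 2.4 mm/day.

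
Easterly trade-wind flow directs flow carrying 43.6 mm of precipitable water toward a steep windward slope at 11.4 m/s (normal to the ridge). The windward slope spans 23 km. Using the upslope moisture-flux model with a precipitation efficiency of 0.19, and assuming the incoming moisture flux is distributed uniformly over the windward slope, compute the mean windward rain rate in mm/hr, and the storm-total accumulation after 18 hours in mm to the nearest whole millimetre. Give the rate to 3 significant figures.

R ≈ 14.8 mm/hr; total ≈ 266 mm

Incoming column moisture flux per unit ridge length: F = V × PW = 11.4 × 43.6 = 497.04 mm·m/s.
Spread over the 23 km slope with efficiency ε = 0.19: R = ε·F/W = 0.19 × 497.04 / 23000 m = 4.106e-03 mm/s.
R = 4.106e-03 × 3600 = 14.8 mm/hr.
Over 18 h: total = 14.8 × 18 = 266.4 ≈ 266 mm.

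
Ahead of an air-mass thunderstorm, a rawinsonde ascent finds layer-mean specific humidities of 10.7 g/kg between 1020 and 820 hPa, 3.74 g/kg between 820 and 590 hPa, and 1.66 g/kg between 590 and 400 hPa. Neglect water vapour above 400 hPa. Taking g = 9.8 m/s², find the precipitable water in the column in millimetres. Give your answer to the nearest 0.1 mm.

PW ≈ 33.8 mm

Precipitable water is the column-integrated vapour mass per unit area: PW = (1/g) Σ q̄ Δp, with q in kg/kg and Δp in Pa (1 kg/m² of water = 1 mm).
Layer 1020–820 hPa: Δp = 200 hPa = 20000 Pa, q̄ = 0.0107 kg/kg → 0.0107 × 20000 / 9.8 = 21.84 mm
Layer 820–590 hPa: Δp = 230 hPa = 23000 Pa, q̄ = 0.00374 kg/kg → 0.00374 × 23000 / 9.8 = 8.78 mm
Layer 590–400 hPa: Δp = 190 hPa = 19000 Pa, q̄ = 0.00166 kg/kg → 0.00166 × 19000 / 9.8 = 3.22 mm
PW = 21.84 + 8.78 + 3.22 = 33.84 ≈ 33.8 mm.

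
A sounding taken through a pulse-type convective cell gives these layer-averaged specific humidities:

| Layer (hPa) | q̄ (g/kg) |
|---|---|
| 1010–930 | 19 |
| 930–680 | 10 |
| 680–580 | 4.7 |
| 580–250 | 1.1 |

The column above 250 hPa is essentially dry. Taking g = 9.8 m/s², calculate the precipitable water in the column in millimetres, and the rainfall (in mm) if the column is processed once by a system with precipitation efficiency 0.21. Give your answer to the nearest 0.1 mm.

Precipitable water is the column-integrated vapour mass per unit area: PW = (1/g) Σ q̄ Δp, with q in kg/kg and Δp in Pa (1 kg/m² of water = 1 mm).
Layer 1010–930 hPa: Δp = 80 hPa = 8000 Pa, q̄ = 0.019 kg/kg → 0.019 × 8000 / 9.8 = 15.51 mm
Layer 930–680 hPa: Δp = 250 hPa = 25000 Pa, q̄ = 0.01 kg/kg → 0.01 × 25000 / 9.8 = 25.51 mm
Layer 680–580 hPa: Δp = 100 hPa = 10000 Pa, q̄ = 0.0047 kg/kg → 0.0047 × 10000 / 9.8 = 4.80 mm
Layer 580–250 hPa: Δp = 330 hPa = 33000 Pa, q̄ = 0.0011 kg/kg → 0.0011 × 33000 / 9.8 = 3.70 mm
PW = 15.51 + 25.51 + 4.80 + 3.70 = 49.52 ≈ 49.5 mm.
Rainfall = ε × PW = 0.21 × 49.5 = 10.4 mm.

PW ≈ 49.5 mm; rainfall ≈ 10.4 mm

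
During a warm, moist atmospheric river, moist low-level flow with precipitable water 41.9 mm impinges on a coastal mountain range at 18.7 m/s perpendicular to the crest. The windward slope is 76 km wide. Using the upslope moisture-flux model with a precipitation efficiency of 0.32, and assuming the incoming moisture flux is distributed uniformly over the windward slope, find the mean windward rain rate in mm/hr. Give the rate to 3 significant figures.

R ≈ 11.9 mm/hr

Incoming column moisture flux per unit ridge length: F = V × PW = 18.7 × 41.9 = 783.53 mm·m/s.
Spread over the 76 km slope with efficiency ε = 0.32: R = ε·F/W = 0.32 × 783.53 / 76000 m = 3.299e-03 mm/s.
R = 3.299e-03 × 3600 = 11.9 mm/hr.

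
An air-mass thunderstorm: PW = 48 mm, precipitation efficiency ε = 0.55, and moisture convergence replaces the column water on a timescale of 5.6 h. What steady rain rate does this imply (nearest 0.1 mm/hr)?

R ≈ 4.7 mm/hr

Each overturning extracts ε × PW = 0.55 × 48 = 26.4 mm.
Rate = ε·PW / τ = 26.4 / 5.6 h = 4.7 mm/hr.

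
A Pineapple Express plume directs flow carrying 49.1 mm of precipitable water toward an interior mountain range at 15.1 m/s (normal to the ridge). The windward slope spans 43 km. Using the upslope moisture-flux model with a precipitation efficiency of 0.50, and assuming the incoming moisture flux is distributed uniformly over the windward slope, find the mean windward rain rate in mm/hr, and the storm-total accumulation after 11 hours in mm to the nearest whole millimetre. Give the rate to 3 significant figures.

Incoming column moisture flux per unit ridge length: F = V × PW = 15.1 × 49.1 = 741.41 mm·m/s.
Spread over the 43 km slope with efficiency ε = 0.50: R = ε·F/W = 0.50 × 741.41 / 43000 m = 8.621e-03 mm/s.
R = 8.621e-03 × 3600 = 31.0 mm/hr.
Over 11 h: total = 31.0 × 11 = 341 mm.

R ≈ 31.0 mm/hr; total ≈ 341 mm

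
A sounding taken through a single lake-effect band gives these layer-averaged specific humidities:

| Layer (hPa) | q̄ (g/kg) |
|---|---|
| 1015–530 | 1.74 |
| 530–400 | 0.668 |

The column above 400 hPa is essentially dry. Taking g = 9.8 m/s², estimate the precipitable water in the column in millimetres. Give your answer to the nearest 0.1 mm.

PW ≈ 9.5 mm

Precipitable water is the column-integrated vapour mass per unit area: PW = (1/g) Σ q̄ Δp, with q in kg/kg and Δp in Pa (1 kg/m² of water = 1 mm).
Layer 1015–530 hPa: Δp = 485 hPa = 48500 Pa, q̄ = 0.00174 kg/kg → 0.00174 × 48500 / 9.8 = 8.61 mm
Layer 530–400 hPa: Δp = 130 hPa = 13000 Pa, q̄ = 0.000668 kg/kg → 0.000668 × 13000 / 9.8 = 0.89 mm
PW = 8.61 + 0.89 = 9.50 ≈ 9.5 mm.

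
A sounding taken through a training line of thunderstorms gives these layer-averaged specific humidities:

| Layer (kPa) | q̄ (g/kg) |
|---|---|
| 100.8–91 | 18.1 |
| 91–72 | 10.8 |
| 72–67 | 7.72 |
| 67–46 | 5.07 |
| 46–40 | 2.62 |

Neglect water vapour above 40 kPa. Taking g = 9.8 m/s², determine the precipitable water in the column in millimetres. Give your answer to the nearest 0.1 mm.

PW ≈ 55.4 mm

Precipitable water is the column-integrated vapour mass per unit area: PW = (1/g) Σ q̄ Δp, with q in kg/kg and Δp in Pa (1 kg/m² of water = 1 mm).
Layer 100.8–91 kPa: Δp = 98 hPa = 9800 Pa, q̄ = 0.0181 kg/kg → 0.0181 × 9800 / 9.8 = 18.10 mm
Layer 91–72 kPa: Δp = 190 hPa = 19000 Pa, q̄ = 0.0108 kg/kg → 0.0108 × 19000 / 9.8 = 20.94 mm
Layer 72–67 kPa: Δp = 50 hPa = 5000 Pa, q̄ = 0.00772 kg/kg → 0.00772 × 5000 / 9.8 = 3.94 mm
Layer 67–46 kPa: Δp = 210 hPa = 21000 Pa, q̄ = 0.00507 kg/kg → 0.00507 × 21000 / 9.8 = 10.86 mm
Layer 46–40 kPa: Δp = 60 hPa = 6000 Pa, q̄ = 0.00262 kg/kg → 0.00262 × 6000 / 9.8 = 1.60 mm
PW = 18.10 + 20.94 + 3.94 + 10.86 + 1.60 = 55.44 ≈ 55.4 mm.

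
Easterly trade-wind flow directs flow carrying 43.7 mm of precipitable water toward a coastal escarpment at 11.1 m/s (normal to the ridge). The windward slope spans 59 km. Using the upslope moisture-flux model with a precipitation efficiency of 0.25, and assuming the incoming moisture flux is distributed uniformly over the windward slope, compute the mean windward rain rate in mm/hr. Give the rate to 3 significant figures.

R ≈ 7.40 mm/hr

Incoming column moisture flux per unit ridge length: F = V × PW = 11.1 × 43.7 = 485.07 mm·m/s.
Spread over the 59 km slope with efficiency ε = 0.25: R = ε·F/W = 0.25 × 485.07 / 59000 m = 2.055e-03 mm/s.
R = 2.055e-03 × 3600 = 7.40 mm/hr.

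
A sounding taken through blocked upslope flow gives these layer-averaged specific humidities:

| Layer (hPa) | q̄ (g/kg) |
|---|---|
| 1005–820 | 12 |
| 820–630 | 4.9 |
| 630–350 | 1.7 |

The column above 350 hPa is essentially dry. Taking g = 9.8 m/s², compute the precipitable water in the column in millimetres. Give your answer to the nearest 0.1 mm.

Precipitable water is the column-integrated vapour mass per unit area: PW = (1/g) Σ q̄ Δp, with q in kg/kg and Δp in Pa (1 kg/m² of water = 1 mm).
Layer 1005–820 hPa: Δp = 185 hPa = 18500 Pa, q̄ = 0.012 kg/kg → 0.012 × 18500 / 9.8 = 22.65 mm
Layer 820–630 hPa: Δp = 190 hPa = 19000 Pa, q̄ = 0.0049 kg/kg → 0.0049 × 19000 / 9.8 = 9.50 mm
Layer 630–350 hPa: Δp = 280 hPa = 28000 Pa, q̄ = 0.0017 kg/kg → 0.0017 × 28000 / 9.8 = 4.86 mm
PW = 22.65 + 9.50 + 4.86 = 37.01 ≈ 37.0 mm.

PW ≈ 37.0 mm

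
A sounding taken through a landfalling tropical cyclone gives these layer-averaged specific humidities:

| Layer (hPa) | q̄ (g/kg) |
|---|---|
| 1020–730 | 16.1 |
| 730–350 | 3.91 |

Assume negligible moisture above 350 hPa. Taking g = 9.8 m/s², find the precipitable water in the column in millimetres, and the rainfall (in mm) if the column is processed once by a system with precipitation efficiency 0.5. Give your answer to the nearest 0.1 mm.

Precipitable water is the column-integrated vapour mass per unit area: PW = (1/g) Σ q̄ Δp, with q in kg/kg and Δp in Pa (1 kg/m² of water = 1 mm).
Layer 1020–730 hPa: Δp = 290 hPa = 29000 Pa, q̄ = 0.0161 kg/kg → 0.0161 × 29000 / 9.8 = 47.64 mm
Layer 730–350 hPa: Δp = 380 hPa = 38000 Pa, q̄ = 0.00391 kg/kg → 0.00391 × 38000 / 9.8 = 15.16 mm
PW = 47.64 + 15.16 = 62.80 ≈ 62.8 mm.
Rainfall = ε × PW = 0.5 × 62.8 = 31.4 mm.

PW ≈ 62.8 mm; rainfall ≈ 31.4 mm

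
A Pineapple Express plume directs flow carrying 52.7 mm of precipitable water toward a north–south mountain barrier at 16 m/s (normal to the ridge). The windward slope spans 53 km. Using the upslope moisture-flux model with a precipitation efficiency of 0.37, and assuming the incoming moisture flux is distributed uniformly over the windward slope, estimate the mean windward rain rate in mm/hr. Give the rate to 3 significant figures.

R ≈ 21.2 mm/hr

Incoming column moisture flux per unit ridge length: F = V × PW = 16 × 52.7 = 843.2 mm·m/s.
Spread over the 53 km slope with efficiency ε = 0.37: R = ε·F/W = 0.37 × 843.2 / 53000 m = 5.886e-03 mm/s.
R = 5.886e-03 × 3600 = 21.2 mm/hr.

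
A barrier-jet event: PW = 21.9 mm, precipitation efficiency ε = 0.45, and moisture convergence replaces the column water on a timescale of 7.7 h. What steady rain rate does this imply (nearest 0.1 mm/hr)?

R ≈ 1.3 mm/hr

Each overturning extracts ε × PW = 0.45 × 21.9 = 9.855 mm.
Rate = ε·PW / τ = 9.855 / 7.7 h = 1.3 mm/hr.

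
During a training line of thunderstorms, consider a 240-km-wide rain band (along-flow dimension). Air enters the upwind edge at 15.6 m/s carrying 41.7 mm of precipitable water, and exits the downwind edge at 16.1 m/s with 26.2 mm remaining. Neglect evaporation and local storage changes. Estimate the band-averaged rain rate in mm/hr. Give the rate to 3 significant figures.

R ≈ 3.43 mm/hr

Column moisture flux per unit crosswind length is F = V × PW.
Inflow: F_in = 15.6 × 41.7 = 650.52 mm·m/s
Outflow: F_out = 16.1 × 26.2 = 421.82 mm·m/s
Steady-state rate R = (F_in − F_out)/L = (650.52 − 421.82) / 240000 m = 9.529e-04 mm/s.
R = 9.529e-04 × 3600 = 3.43 mm/hr.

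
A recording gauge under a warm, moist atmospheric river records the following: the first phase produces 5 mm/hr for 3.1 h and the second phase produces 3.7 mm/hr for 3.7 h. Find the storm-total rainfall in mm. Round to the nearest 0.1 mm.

total ≈ 29.2 mm

Total = Σ Rᵢ Δtᵢ = 5 × 3.1 + 3.7 × 3.7
      = 15.5 + 13.69 = 29.2 mm.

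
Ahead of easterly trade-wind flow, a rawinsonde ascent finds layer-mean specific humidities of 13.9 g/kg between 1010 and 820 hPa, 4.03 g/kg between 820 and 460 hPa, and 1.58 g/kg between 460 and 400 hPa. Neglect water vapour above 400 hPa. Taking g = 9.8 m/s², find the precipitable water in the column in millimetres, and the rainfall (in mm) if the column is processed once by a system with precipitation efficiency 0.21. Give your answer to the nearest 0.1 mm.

PW ≈ 42.7 mm; rainfall ≈ 9.0 mm

Precipitable water is the column-integrated vapour mass per unit area: PW = (1/g) Σ q̄ Δp, with q in kg/kg and Δp in Pa (1 kg/m² of water = 1 mm).
Layer 1010–820 hPa: Δp = 190 hPa = 19000 Pa, q̄ = 0.0139 kg/kg → 0.0139 × 19000 / 9.8 = 26.95 mm
Layer 820–460 hPa: Δp = 360 hPa = 36000 Pa, q̄ = 0.00403 kg/kg → 0.00403 × 36000 / 9.8 = 14.80 mm
Layer 460–400 hPa: Δp = 60 hPa = 6000 Pa, q̄ = 0.00158 kg/kg → 0.00158 × 6000 / 9.8 = 0.97 mm
PW = 26.95 + 14.80 + 0.97 = 42.72 ≈ 42.7 mm.
Rainfall = ε × PW = 0.21 × 42.7 = 9.0 mm.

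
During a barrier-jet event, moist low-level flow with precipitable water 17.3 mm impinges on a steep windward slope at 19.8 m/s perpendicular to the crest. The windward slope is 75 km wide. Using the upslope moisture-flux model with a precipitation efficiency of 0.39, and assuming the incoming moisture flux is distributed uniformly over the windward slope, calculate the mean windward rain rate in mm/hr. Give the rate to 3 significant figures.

R ≈ 6.41 mm/hr

Incoming column moisture flux per unit ridge length: F = V × PW = 19.8 × 17.3 = 342.54 mm·m/s.
Spread over the 75 km slope with efficiency ε = 0.39: R = ε·F/W = 0.39 × 342.54 / 75000 m = 1.781e-03 mm/s.
R = 1.781e-03 × 3600 = 6.41 mm/hr.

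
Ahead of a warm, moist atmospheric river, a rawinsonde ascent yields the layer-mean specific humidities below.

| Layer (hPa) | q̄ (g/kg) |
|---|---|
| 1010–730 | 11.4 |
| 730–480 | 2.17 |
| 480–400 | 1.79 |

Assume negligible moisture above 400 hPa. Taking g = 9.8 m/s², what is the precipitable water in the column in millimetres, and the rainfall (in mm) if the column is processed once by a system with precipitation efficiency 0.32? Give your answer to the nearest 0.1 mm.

Precipitable water is the column-integrated vapour mass per unit area: PW = (1/g) Σ q̄ Δp, with q in kg/kg and Δp in Pa (1 kg/m² of water = 1 mm).
Layer 1010–730 hPa: Δp = 280 hPa = 28000 Pa, q̄ = 0.0114 kg/kg → 0.0114 × 28000 / 9.8 = 32.57 mm
Layer 730–480 hPa: Δp = 250 hPa = 25000 Pa, q̄ = 0.00217 kg/kg → 0.00217 × 25000 / 9.8 = 5.54 mm
Layer 480–400 hPa: Δp = 80 hPa = 8000 Pa, q̄ = 0.00179 kg/kg → 0.00179 × 8000 / 9.8 = 1.46 mm
PW = 32.57 + 5.54 + 1.46 = 39.57 ≈ 39.6 mm.
Rainfall = ε × PW = 0.32 × 39.6 = 12.7 mm.

PW ≈ 39.6 mm; rainfall ≈ 12.7 mm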